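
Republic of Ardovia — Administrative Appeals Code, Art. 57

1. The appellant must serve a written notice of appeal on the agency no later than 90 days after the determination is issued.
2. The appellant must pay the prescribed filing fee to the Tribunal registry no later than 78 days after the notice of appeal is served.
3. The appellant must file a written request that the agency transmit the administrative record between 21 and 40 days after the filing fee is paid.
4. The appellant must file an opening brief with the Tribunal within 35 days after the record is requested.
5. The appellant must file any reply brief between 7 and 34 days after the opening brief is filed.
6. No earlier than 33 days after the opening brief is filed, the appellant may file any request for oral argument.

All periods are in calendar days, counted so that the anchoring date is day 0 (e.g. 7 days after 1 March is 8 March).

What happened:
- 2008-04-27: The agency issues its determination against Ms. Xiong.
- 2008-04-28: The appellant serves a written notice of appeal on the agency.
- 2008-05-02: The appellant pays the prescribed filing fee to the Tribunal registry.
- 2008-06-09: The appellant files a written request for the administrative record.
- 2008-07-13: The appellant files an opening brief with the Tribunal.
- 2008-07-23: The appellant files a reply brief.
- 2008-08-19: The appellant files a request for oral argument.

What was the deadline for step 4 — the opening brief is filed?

Step 4 runs from 2008-06-09, when the record is requested. 35 days after 2008-06-09 is 2008-07-14.

2008-07-14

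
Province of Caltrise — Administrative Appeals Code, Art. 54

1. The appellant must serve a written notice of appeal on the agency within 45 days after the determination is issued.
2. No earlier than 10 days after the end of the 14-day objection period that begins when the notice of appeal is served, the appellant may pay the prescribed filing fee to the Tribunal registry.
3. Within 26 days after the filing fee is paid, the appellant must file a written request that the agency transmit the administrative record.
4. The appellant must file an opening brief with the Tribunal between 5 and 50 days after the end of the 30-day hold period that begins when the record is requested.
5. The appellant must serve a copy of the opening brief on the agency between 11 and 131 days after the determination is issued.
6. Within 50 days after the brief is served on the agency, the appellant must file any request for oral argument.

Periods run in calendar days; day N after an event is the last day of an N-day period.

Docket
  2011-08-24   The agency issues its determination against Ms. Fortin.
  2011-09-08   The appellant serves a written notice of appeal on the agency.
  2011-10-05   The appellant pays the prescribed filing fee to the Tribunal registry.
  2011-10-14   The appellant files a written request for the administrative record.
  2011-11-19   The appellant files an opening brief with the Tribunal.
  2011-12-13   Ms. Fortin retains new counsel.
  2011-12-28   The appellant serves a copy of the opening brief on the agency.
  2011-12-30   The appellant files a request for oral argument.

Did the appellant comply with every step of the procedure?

Step 1: 45 days after 2011-08-24 (when the determination is issued) is 2011-10-08; done 2011-09-08 — timely.
Step 2: the earliest permitted date is 10 days after 2011-09-22 (end of the 14-day objection period, which began when the notice of appeal is served on 2011-09-08), i.e. 2011-10-02; done 2011-10-05 — permitted.
Step 3: 26 days after 2011-10-05 (when the filing fee is paid) is 2011-10-31; done 2011-10-14 — timely.
Step 4: the window is 5–50 days after 2011-11-13 (end of the 30-day hold period, which began when the record is requested on 2011-10-14), so 2011-11-18 through 2012-01-02; done 2011-11-19, which is between those dates.
Step 5: the window is 11–131 days after 2011-08-24 (when the determination is issued), so 2011-09-04 through 2012-01-02; done 2011-12-28, which is between those dates.
Step 6: 50 days after 2011-12-28 (when the brief is served on the agency) is 2012-02-16; done 2011-12-30 — timely.

Yes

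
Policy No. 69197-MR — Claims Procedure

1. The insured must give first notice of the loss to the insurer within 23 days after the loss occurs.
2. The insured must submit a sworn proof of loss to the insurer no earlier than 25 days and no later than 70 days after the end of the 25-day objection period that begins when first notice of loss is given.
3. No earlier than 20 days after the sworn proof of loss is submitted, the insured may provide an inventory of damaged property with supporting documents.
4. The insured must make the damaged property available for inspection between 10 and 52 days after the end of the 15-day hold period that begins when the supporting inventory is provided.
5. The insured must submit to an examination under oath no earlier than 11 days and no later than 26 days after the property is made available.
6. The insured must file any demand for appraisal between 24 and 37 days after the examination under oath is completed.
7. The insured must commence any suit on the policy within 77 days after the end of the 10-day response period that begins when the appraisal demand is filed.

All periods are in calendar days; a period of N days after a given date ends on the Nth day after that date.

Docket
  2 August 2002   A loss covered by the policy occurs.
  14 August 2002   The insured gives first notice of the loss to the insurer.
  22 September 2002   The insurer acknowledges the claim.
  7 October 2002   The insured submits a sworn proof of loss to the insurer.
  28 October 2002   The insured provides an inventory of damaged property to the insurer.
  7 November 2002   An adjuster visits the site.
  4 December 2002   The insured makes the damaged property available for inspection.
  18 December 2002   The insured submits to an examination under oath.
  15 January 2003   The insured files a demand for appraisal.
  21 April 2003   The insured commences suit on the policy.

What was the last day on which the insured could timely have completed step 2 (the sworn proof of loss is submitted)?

17 November 2002

First notice of loss is given on 14 August 2002; the 25-day objection period therefore ends 8 September 2002, and step 2 runs from that date. The window is 25–70 days after 8 September 2002; it closes on 17 November 2002.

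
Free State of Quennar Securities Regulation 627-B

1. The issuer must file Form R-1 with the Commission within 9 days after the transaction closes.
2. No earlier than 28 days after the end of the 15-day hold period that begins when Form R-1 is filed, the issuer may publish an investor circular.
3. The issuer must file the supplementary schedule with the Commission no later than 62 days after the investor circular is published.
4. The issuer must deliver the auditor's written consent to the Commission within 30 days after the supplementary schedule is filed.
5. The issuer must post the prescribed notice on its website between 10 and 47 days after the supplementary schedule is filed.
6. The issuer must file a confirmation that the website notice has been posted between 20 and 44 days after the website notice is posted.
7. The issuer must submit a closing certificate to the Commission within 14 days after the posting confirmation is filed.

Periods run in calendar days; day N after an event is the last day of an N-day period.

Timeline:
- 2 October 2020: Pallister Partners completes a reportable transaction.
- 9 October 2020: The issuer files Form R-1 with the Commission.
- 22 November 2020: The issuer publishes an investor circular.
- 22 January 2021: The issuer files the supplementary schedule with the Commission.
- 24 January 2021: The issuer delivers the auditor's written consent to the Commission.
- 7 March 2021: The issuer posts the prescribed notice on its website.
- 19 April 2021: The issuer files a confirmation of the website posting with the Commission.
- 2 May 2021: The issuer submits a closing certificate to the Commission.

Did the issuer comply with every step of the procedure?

Yes

Step 1: 9 days after 2 October 2020 (when the transaction closes) is 11 October 2020; completed 9 October 2020, before the deadline.
Step 2: the earliest permitted date is 28 days after 24 October 2020 (end of the 15-day hold period, which began when Form R-1 is filed on 9 October 2020), i.e. 21 November 2020; 22 November 2020 is on or after that date.
Step 3: 62 days after 22 November 2020 (when the investor circular is published) is 23 January 2021; completed 22 January 2021, before the deadline.
Step 4: 30 days after 22 January 2021 (when the supplementary schedule is filed) is 21 February 2021; done 24 January 2021 — timely.
Step 5: the window is 10–47 days after 22 January 2021 (when the supplementary schedule is filed), so 1 February 2021 through 10 March 2021; 7 March 2021 falls inside that range.
Step 6: the window is 20–44 days after 7 March 2021 (when the website notice is posted), so 27 March 2021 through 20 April 2021; done 19 April 2021, which is between those dates.
Step 7: 14 days after 19 April 2021 (when the posting confirmation is filed) is 3 May 2021; completed 2 May 2021, before the deadline.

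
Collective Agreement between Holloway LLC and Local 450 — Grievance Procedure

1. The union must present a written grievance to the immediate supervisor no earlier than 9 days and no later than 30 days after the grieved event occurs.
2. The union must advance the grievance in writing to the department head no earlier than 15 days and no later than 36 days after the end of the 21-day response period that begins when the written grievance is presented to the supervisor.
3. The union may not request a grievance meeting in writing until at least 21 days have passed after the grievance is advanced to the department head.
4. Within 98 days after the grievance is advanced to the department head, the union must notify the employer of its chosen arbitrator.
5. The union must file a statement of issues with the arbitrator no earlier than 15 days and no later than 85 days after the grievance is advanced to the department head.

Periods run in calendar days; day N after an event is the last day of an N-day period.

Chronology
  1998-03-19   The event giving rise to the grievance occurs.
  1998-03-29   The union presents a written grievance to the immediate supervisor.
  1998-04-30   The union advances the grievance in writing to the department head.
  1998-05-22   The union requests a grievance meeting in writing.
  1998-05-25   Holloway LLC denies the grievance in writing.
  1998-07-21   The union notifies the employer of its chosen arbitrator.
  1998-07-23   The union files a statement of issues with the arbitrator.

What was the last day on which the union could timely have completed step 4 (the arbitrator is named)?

Step 4 runs from 1998-04-30, when the grievance is advanced to the department head. 98 days after 1998-04-30 is 1998-08-06.

1998-08-06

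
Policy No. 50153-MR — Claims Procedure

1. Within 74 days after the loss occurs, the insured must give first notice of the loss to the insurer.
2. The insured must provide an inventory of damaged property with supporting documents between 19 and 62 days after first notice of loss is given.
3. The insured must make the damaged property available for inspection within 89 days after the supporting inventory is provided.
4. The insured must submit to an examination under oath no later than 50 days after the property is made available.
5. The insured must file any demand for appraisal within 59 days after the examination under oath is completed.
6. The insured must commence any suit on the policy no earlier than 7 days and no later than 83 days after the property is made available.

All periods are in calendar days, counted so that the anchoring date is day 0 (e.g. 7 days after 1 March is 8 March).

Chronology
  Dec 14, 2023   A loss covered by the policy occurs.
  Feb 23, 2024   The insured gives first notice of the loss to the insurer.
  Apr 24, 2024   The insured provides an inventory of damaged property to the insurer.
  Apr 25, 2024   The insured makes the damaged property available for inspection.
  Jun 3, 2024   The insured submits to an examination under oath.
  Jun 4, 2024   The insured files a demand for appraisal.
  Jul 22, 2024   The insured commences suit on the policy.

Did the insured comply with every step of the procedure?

No

Step 1 — counting 74 days from Dec 14, 2023 (when the loss occurs) gives a deadline of Feb 26, 2024; done Feb 23, 2024 — timely.
Step 2 — 19 and 62 days from Feb 23, 2024 (when first notice of loss is given) are Mar 13, 2024 and Apr 25, 2024 respectively; Apr 24, 2024 falls inside that range.
Step 3 — counting 89 days from Apr 24, 2024 (when the supporting inventory is provided) gives a deadline of Jul 22, 2024; completed Apr 25, 2024, before the deadline.
Step 4 — counting 50 days from Apr 25, 2024 (when the property is made available) gives a deadline of Jun 14, 2024; completed Jun 3, 2024, before the deadline.
Step 5 — counting 59 days from Jun 3, 2024 (when the examination under oath is completed) gives a deadline of Aug 1, 2024; done Jun 4, 2024 — timely.
Step 6 — 7 and 83 days from Apr 25, 2024 (when the property is made available) are May 2, 2024 and Jul 17, 2024 respectively; Jul 22, 2024 is 5 days past the end of the window.
The procedure was therefore not followed at step 6.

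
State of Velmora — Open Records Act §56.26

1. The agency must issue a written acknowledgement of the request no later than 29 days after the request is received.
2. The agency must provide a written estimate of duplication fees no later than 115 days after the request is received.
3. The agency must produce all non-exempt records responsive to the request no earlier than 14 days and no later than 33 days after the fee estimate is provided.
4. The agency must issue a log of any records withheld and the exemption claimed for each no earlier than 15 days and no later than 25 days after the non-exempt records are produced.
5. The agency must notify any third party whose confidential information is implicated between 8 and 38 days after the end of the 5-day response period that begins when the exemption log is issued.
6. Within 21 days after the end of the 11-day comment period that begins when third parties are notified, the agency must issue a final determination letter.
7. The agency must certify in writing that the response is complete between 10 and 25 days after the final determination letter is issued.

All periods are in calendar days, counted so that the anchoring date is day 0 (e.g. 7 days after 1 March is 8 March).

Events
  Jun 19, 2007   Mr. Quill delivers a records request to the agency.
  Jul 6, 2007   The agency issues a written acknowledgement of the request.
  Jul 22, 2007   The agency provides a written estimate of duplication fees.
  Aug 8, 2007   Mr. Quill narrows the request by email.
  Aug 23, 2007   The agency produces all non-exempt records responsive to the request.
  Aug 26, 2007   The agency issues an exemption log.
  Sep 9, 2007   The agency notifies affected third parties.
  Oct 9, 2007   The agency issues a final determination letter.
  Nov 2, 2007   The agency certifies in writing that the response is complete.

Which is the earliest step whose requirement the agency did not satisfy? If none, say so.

Step 4

Step 1 — counting 29 days from Jun 19, 2007 (when the request is received) gives a deadline of Jul 18, 2007; completed Jul 6, 2007, before the deadline.
Step 2 — counting 115 days from Jun 19, 2007 (when the request is received) gives a deadline of Oct 12, 2007; Jul 22, 2007 is within that limit.
Step 3 — 14 and 33 days from Jul 22, 2007 (when the fee estimate is provided) are Aug 5, 2007 and Aug 24, 2007 respectively; Aug 23, 2007 falls inside that range.
Step 4 — 15 and 25 days from Aug 23, 2007 (when the non-exempt records are produced) are Sep 7, 2007 and Sep 17, 2007 respectively; done Aug 26, 2007 — 12 days before the window opened.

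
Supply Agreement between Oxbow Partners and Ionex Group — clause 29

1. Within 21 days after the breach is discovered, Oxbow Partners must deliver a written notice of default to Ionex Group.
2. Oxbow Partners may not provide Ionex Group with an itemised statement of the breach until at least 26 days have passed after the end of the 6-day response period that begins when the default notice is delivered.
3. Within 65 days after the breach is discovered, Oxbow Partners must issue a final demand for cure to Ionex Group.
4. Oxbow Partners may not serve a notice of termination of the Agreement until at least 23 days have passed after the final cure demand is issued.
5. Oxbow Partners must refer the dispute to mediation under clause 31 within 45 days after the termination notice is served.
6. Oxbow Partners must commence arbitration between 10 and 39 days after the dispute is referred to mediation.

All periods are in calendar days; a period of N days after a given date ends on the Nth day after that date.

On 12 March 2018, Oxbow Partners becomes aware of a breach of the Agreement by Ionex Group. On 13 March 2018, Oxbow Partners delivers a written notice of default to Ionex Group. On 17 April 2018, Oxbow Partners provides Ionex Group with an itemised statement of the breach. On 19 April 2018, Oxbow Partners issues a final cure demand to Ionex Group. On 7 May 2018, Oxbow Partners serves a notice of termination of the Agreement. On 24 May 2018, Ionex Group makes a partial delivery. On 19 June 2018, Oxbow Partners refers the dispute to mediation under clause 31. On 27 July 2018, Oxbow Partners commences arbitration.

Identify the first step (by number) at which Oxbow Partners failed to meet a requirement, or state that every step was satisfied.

(1) due by 12 March 2018 + 21 days = 2 April 2018; completed 13 March 2018, before the deadline.
(2) permitted from 19 March 2018 + 26 days = 14 April 2018 onward; done 17 April 2018, after the minimum wait.
(3) due by 12 March 2018 + 65 days = 16 May 2018; 19 April 2018 is within that limit.
(4) permitted from 19 April 2018 + 23 days = 12 May 2018 onward; acted on 7 May 2018, 5 days prematurely.
That is the first point of non-compliance.

Step 4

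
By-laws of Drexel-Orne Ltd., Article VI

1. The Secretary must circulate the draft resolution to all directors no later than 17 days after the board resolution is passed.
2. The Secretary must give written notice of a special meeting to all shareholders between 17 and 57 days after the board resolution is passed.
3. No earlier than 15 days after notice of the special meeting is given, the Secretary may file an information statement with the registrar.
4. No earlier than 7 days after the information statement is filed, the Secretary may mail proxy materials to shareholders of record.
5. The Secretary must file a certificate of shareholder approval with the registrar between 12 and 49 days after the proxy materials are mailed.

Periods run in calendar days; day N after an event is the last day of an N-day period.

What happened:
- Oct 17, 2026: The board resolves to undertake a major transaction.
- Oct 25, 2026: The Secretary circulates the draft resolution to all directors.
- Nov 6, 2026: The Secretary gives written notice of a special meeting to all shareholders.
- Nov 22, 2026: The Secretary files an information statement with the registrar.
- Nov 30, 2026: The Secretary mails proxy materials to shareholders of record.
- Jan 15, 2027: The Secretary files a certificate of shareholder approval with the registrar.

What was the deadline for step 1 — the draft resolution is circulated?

Nov 3, 2026

Step 1 runs from Oct 17, 2026, when the board resolution is passed. 17 days after Oct 17, 2026 is Nov 3, 2026.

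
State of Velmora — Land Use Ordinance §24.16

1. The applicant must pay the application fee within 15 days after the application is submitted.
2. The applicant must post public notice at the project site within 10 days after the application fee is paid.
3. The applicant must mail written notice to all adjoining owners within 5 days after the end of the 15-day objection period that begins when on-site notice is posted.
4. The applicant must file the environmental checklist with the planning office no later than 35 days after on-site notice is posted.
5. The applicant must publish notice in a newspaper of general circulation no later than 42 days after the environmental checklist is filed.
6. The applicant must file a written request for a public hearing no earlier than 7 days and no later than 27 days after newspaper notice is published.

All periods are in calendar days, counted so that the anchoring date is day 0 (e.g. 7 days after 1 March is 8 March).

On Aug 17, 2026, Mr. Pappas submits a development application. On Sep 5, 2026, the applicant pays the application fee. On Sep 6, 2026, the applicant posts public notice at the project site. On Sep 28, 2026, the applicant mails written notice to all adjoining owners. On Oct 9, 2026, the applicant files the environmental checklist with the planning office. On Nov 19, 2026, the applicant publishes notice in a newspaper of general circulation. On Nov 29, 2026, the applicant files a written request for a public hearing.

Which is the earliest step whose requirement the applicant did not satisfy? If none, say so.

Step 1: 15 days after Aug 17, 2026 (when the application is submitted) is Sep 1, 2026; not done until Sep 5, 2026, 4 days after the deadline.
The procedure was therefore not followed at step 1.

Step 1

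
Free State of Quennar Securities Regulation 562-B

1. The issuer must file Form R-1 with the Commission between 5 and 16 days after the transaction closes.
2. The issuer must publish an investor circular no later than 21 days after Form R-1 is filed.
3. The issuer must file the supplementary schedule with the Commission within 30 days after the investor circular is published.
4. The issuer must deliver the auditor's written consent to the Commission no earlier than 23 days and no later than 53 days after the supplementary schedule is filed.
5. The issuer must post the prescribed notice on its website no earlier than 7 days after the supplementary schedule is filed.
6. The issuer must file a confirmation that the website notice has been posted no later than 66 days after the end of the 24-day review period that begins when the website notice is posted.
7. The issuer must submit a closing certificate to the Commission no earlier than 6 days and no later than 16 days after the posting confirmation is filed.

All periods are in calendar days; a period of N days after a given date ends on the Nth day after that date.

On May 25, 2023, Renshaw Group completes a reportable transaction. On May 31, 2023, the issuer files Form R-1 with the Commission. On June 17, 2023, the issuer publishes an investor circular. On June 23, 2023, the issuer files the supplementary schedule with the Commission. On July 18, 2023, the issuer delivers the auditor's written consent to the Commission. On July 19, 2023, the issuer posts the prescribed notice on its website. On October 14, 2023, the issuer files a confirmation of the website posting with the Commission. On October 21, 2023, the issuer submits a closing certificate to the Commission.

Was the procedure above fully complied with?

(1) the permitted window runs from May 25, 2023 + 5 = May 30, 2023 to May 25, 2023 + 16 = June 10, 2023; May 31, 2023 falls inside that range.
(2) due by May 31, 2023 + 21 days = June 21, 2023; done June 17, 2023 — timely.
(3) due by June 17, 2023 + 30 days = July 17, 2023; June 23, 2023 is within that limit.
(4) the permitted window runs from June 23, 2023 + 23 = July 16, 2023 to June 23, 2023 + 53 = August 15, 2023; July 18, 2023 falls inside that range.
(5) permitted from June 23, 2023 + 7 days = June 30, 2023 onward; done July 19, 2023, after the minimum wait.
(6) due by August 12, 2023 + 66 days = October 17, 2023; completed October 14, 2023, before the deadline.
(7) the permitted window runs from October 14, 2023 + 6 = October 20, 2023 to October 14, 2023 + 16 = October 30, 2023; done October 21, 2023 — within the window.

Yes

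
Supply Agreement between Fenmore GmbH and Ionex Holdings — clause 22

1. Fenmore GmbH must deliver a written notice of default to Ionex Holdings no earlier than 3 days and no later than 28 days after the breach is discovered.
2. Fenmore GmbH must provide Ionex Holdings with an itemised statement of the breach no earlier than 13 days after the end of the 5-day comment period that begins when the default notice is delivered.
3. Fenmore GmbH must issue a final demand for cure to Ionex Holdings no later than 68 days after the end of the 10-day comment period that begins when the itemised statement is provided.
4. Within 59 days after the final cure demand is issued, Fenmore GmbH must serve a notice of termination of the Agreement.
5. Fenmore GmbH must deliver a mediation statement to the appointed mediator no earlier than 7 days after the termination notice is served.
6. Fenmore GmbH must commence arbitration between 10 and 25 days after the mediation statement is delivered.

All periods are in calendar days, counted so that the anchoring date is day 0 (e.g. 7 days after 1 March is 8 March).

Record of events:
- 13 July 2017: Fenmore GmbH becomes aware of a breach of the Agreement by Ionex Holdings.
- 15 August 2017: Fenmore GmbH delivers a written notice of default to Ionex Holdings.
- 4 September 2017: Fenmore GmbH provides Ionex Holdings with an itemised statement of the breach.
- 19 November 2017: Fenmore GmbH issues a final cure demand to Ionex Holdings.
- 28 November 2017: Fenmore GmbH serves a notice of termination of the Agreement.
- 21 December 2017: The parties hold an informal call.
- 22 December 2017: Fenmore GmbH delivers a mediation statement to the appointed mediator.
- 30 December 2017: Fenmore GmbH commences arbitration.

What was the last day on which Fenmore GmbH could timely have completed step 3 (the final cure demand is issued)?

21 November 2017

The itemised statement is provided on 4 September 2017; the 10-day comment period therefore ends 14 September 2017, and step 3 runs from that date. 68 days after 14 September 2017 is 21 November 2017.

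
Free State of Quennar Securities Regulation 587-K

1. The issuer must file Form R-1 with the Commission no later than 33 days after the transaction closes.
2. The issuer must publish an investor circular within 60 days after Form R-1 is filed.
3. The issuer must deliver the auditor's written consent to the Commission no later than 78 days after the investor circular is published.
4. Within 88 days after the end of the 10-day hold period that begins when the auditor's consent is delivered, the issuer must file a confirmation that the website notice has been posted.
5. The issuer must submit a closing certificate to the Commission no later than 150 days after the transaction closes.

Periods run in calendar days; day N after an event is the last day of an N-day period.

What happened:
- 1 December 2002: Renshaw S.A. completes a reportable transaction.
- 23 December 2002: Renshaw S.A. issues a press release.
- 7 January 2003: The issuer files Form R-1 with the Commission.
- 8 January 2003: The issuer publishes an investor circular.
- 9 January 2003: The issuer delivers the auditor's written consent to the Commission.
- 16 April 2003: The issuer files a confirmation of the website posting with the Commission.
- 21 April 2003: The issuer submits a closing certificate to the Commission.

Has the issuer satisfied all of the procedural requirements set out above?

Step 1 — counting 33 days from 1 December 2002 (when the transaction closes) gives a deadline of 3 January 2003; 7 January 2003 misses that deadline by 4 days.
That is the first point of non-compliance.

No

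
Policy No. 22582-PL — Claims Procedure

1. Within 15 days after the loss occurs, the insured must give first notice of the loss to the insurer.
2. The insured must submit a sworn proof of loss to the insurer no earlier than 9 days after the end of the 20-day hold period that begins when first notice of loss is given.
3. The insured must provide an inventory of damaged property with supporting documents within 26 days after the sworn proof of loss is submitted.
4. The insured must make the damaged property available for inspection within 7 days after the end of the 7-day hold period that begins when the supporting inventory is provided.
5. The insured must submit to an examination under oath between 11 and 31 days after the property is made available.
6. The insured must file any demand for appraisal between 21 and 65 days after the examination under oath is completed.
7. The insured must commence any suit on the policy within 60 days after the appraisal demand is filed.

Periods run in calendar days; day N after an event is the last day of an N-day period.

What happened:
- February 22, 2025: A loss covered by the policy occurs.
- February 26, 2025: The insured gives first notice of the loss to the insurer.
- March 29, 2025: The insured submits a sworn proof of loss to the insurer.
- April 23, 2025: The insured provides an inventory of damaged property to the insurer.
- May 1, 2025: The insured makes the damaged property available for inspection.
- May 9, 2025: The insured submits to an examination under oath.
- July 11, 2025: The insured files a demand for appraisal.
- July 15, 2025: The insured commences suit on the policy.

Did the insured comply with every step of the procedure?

No

Step 1 — counting 15 days from February 22, 2025 (when the loss occurs) gives a deadline of March 9, 2025; February 26, 2025 is within that limit.
Step 2 — must wait 9 days from March 18, 2025 (end of the 20-day hold period, which began when first notice of loss is given on February 26, 2025), so not before March 27, 2025; done March 29, 2025 — permitted.
Step 3 — counting 26 days from March 29, 2025 (when the sworn proof of loss is submitted) gives a deadline of April 24, 2025; April 23, 2025 is within that limit.
Step 4 — counting 7 days from April 30, 2025 (end of the 7-day hold period, which began when the supporting inventory is provided on April 23, 2025) gives a deadline of May 7, 2025; May 1, 2025 is within that limit.
Step 5 — 11 and 31 days from May 1, 2025 (when the property is made available) are May 12, 2025 and June 1, 2025 respectively; May 9, 2025 is 3 days too early.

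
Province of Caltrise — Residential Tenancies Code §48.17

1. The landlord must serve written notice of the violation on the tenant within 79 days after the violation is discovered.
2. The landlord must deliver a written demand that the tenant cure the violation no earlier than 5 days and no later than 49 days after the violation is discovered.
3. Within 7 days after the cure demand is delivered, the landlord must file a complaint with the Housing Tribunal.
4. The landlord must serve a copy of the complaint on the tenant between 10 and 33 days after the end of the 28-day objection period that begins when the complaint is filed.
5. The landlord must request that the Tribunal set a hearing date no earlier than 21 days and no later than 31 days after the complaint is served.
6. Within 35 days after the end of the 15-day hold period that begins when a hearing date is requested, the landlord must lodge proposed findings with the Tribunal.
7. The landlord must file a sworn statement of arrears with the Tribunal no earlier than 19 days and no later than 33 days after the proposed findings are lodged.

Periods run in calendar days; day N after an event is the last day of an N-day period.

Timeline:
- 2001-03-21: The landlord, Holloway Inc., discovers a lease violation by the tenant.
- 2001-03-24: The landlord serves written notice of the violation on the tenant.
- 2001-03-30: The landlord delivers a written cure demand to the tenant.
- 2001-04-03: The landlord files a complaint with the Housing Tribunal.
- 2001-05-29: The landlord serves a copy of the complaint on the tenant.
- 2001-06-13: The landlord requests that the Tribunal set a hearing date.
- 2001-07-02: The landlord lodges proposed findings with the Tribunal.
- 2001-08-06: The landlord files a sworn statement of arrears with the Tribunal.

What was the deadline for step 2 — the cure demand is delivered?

2001-05-09

Step 2 runs from 2001-03-21, when the violation is discovered. The window is 5–49 days after 2001-03-21; it closes on 2001-05-09.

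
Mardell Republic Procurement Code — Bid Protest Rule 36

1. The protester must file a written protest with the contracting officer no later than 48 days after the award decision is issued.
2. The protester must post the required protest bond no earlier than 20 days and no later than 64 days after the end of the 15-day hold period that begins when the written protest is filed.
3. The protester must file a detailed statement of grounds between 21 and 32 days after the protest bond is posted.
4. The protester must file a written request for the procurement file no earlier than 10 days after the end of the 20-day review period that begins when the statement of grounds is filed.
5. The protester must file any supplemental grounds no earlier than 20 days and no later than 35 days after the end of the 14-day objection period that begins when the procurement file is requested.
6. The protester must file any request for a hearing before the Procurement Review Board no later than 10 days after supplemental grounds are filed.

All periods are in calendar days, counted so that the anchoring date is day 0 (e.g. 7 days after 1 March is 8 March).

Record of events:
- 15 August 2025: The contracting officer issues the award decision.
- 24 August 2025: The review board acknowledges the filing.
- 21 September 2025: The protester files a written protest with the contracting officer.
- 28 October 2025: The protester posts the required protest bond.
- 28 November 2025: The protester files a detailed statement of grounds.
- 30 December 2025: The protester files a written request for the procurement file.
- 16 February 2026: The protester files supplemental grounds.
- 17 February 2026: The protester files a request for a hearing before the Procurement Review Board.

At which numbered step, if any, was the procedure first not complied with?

Step 1 — counting 48 days from 15 August 2025 (when the award decision is issued) gives a deadline of 2 October 2025; done 21 September 2025 — timely.
Step 2 — 20 and 64 days from 6 October 2025 (end of the 15-day hold period, which began when the written protest is filed on 21 September 2025) are 26 October 2025 and 9 December 2025 respectively; done 28 October 2025 — within the window.
Step 3 — 21 and 32 days from 28 October 2025 (when the protest bond is posted) are 18 November 2025 and 29 November 2025 respectively; 28 November 2025 falls inside that range.
Step 4 — must wait 10 days from 18 December 2025 (end of the 20-day review period, which began when the statement of grounds is filed on 28 November 2025), so not before 28 December 2025; 30 December 2025 is on or after that date.
Step 5 — 20 and 35 days from 13 January 2026 (end of the 14-day objection period, which began when the procurement file is requested on 30 December 2025) are 2 February 2026 and 17 February 2026 respectively; done 16 February 2026, which is between those dates.
Step 6 — counting 10 days from 16 February 2026 (when supplemental grounds are filed) gives a deadline of 26 February 2026; completed 17 February 2026, before the deadline.

None — every step was satisfied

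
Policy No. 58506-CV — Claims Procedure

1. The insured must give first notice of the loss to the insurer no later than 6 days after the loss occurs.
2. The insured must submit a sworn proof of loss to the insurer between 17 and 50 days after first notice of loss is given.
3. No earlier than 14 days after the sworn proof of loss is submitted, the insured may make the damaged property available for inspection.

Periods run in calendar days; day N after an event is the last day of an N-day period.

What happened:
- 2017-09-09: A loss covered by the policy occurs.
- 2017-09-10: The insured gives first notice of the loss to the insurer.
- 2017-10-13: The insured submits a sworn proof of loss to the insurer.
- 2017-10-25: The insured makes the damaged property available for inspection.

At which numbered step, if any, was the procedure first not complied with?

Step 1 — counting 6 days from 2017-09-09 (when the loss occurs) gives a deadline of 2017-09-15; 2017-09-10 is within that limit.
Step 2 — 17 and 50 days from 2017-09-10 (when first notice of loss is given) are 2017-09-27 and 2017-10-30 respectively; done 2017-10-13, which is between those dates.
Step 3 — must wait 14 days from 2017-10-13 (when the sworn proof of loss is submitted), so not before 2017-10-27; acted on 2017-10-25, 2 days prematurely.
No need to go further; step 3 was not satisfied.

Step 3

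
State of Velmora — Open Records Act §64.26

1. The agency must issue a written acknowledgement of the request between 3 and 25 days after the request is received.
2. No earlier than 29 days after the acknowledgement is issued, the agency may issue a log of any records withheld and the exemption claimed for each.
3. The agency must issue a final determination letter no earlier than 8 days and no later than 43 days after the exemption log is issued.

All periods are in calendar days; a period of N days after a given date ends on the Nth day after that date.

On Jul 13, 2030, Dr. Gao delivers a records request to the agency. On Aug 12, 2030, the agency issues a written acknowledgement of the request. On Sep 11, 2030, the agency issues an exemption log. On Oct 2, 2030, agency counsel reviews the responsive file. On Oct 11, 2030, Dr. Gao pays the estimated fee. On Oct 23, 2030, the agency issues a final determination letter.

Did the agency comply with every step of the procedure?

No

Step 1 — 3 and 25 days from Jul 13, 2030 (when the request is received) are Jul 16, 2030 and Aug 7, 2030 respectively; done Aug 12, 2030 — 5 days after the window closed.
No need to go further; step 1 was not satisfied.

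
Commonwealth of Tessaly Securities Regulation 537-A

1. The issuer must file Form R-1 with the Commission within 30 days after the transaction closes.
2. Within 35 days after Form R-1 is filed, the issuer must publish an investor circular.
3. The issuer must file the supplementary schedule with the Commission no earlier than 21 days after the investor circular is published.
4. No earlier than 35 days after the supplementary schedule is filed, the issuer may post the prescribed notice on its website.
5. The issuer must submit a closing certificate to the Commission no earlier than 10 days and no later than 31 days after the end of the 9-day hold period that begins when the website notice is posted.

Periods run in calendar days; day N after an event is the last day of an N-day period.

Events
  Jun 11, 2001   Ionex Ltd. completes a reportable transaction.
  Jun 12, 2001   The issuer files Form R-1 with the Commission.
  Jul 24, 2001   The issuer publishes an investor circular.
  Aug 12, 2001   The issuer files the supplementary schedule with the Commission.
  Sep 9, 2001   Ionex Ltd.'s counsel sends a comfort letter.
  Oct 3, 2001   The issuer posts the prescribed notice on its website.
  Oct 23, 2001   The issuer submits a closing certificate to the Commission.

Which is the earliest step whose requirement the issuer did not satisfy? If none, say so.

Step 2

Step 1 — counting 30 days from Jun 11, 2001 (when the transaction closes) gives a deadline of Jul 11, 2001; done Jun 12, 2001 — timely.
Step 2 — counting 35 days from Jun 12, 2001 (when Form R-1 is filed) gives a deadline of Jul 17, 2001; done Jul 24, 2001 — 7 days late.
The analysis stops there.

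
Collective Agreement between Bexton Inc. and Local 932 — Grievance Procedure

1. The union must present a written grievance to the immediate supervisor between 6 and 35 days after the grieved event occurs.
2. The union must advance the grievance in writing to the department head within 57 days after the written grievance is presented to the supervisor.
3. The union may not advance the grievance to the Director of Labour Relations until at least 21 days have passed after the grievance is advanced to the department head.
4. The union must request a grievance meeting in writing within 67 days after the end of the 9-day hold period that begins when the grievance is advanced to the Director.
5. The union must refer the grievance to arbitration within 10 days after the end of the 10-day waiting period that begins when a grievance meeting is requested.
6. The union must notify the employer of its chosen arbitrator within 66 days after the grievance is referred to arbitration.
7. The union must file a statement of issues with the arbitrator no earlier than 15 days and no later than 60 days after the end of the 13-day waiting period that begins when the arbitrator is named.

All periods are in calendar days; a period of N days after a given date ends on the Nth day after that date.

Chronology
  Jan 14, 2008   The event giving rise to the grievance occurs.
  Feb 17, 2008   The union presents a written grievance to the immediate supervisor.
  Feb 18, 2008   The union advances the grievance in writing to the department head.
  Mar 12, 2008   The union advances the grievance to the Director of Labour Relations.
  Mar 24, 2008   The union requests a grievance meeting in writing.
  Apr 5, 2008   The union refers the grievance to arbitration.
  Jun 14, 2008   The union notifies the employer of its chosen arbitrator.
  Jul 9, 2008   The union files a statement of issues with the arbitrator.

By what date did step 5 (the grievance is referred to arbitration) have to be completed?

Apr 13, 2008

A grievance meeting is requested on Mar 24, 2008; the 10-day waiting period therefore ends Apr 3, 2008, and step 5 runs from that date. 10 days after Apr 3, 2008 is Apr 13, 2008.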